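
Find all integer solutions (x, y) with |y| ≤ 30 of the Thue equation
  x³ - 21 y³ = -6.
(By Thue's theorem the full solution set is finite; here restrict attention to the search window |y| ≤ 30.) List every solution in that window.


The equation is x³ - 21y³ = -6. For fixed y, x³ = 21·y³ − 6, so a solution requires the RHS to be a perfect cube.
Strategy: iterate y from -30 to 30, compute RHS = 21·y³ − 6, and check whether it is a (positive or negative) perfect cube.
Check small values of y:
  y = 0: RHS = -6 is not a perfect cube.
  y = 1: RHS = 15 is not a perfect cube.
  y = -1: RHS = -27 = (-3)³ ⇒ x = -3 works.
  y = 2: RHS = 162 is not a perfect cube.
  y = -2: RHS = -174 is not a perfect cube.
  y = 3: RHS = 561 is not a perfect cube.
  y = -3: RHS = -573 is not a perfect cube.
Continuing the search up to |y| = 30 finds no further solutions beyond those listed.
Collected solutions: (-3, -1).

Solutions (with |y| ≤ 30): (-3, -1).


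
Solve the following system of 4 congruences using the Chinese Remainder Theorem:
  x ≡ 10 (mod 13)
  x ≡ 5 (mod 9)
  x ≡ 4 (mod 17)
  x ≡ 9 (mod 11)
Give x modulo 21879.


Product of moduli M = 13 · 9 · 17 · 11 = 21879.
Merge one congruence at a time:
  Start: x ≡ 10 (mod 13).
  Combine with x ≡ 5 (mod 9); new modulus lcm = 117.
    Write x = 10 + 13·t and substitute into x ≡ 5 (mod 9): 13·t ≡ 5 − 10 = -5 (mod 9).
    Reduce coefficients mod 9: 4·t ≡ 4 (mod 9).
    The inverse of 4 mod 9 is 7 (since 4·7 = 28 = 3·9 + 1), so t ≡ 7·4 = 28 ≡ 1 (mod 9).
    Then x = 10 + 13·1 = 23, valid modulo lcm(13, 9) = 117: x ≡ 23 (mod 117).
  Combine with x ≡ 4 (mod 17); new modulus lcm = 1989.
    Write x = 23 + 117·t and substitute into x ≡ 4 (mod 17): 117·t ≡ 4 − 23 = -19 (mod 17).
    Reduce coefficients mod 17: 15·t ≡ 15 (mod 17).
    The inverse of 15 mod 17 is 8 (since 15·8 = 120 = 7·17 + 1), so t ≡ 8·15 = 120 ≡ 1 (mod 17).
    Then x = 23 + 117·1 = 140, valid modulo lcm(117, 17) = 1989: x ≡ 140 (mod 1989).
  Combine with x ≡ 9 (mod 11); new modulus lcm = 21879.
    Write x = 140 + 1989·t and substitute into x ≡ 9 (mod 11): 1989·t ≡ 9 − 140 = -131 (mod 11).
    Reduce coefficients mod 11: 9·t ≡ 1 (mod 11).
    The inverse of 9 mod 11 is 5 (since 9·5 = 45 = 4·11 + 1), so t ≡ 5·1 = 5 ≡ 5 (mod 11).
    Then x = 140 + 1989·5 = 10085, valid modulo lcm(1989, 11) = 21879: x ≡ 10085 (mod 21879).
Verify against each original: 10085 mod 13 = 10, 10085 mod 9 = 5, 10085 mod 17 = 4, 10085 mod 11 = 9.

x ≡ 10085 (mod 21879).


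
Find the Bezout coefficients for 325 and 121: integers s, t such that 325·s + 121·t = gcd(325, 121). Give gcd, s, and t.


Euclidean algorithm on (325, 121) — divide until remainder is 0:
  325 = 2 · 121 + 83
  121 = 1 · 83 + 38
  83 = 2 · 38 + 7
  38 = 5 · 7 + 3
  7 = 2 · 3 + 1
  3 = 3 · 1 + 0
gcd(325, 121) = 1.
Track Bezout coefficients alongside the remainders: start with r₀ = 325 = a·1 + b·0 (s = 1, t = 0) and r₁ = 121 = a·0 + b·1 (s = 0, t = 1); each new remainder r_{k+1} = r_{k-1} − q_k·r_k inherits s_{k+1} = s_{k-1} − q_k·s_k, t_{k+1} = t_{k-1} − q_k·t_k, so r_k = a·s_k + b·t_k at every step:
  q = 2: r = 83, s = 1 − 2·0 = 1, t = 0 − 2·1 = -2  (check: 325·1 + 121·(-2) = 83)
  q = 1: r = 38, s = 0 − 1·1 = -1, t = 1 − 1·(-2) = 3  (check: 325·(-1) + 121·3 = 38)
  q = 2: r = 7, s = 1 − 2·(-1) = 3, t = -2 − 2·3 = -8  (check: 325·3 + 121·(-8) = 7)
  q = 5: r = 3, s = -1 − 5·3 = -16, t = 3 − 5·(-8) = 43  (check: 325·(-16) + 121·43 = 3)
  q = 2: r = 1, s = 3 − 2·(-16) = 35, t = -8 − 2·43 = -94  (check: 325·35 + 121·(-94) = 1)
The row with r = 1 (the gcd) gives the Bezout coefficients s = 35, t = -94.
Result: 325 · (35) + 121 · (-94) = 1.

gcd(325, 121) = 1; s = 35, t = -94 (check: 325·35 + 121·(-94) = 1).


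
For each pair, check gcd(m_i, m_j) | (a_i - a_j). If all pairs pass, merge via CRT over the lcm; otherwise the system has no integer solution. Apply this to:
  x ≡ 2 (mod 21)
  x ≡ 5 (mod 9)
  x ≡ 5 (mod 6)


Moduli 21, 9, 6 are not pairwise coprime, so CRT works modulo lcm(m_i) when all pairwise compatibility conditions hold.
Pairwise compatibility: gcd(m_i, m_j) must divide a_i - a_j for every pair.
Merge one congruence at a time:
  Start: x ≡ 2 (mod 21).
  Combine with x ≡ 5 (mod 9): gcd(21, 9) = 3; 5 - 2 = 3, which IS divisible by 3, so compatible.
    Write x = 2 + 21·t and substitute into x ≡ 5 (mod 9): 21·t ≡ 5 − 2 = 3 (mod 9).
    Divide the congruence (and modulus) by g = 3: 7·t ≡ 1 (mod 3).
    Reduce coefficients mod 3: 1·t ≡ 1 (mod 3).
    So t ≡ 1 (mod 3).
    Then x = 2 + 21·1 = 23, valid modulo lcm(21, 9) = 63: x ≡ 23 (mod 63).
  Combine with x ≡ 5 (mod 6): gcd(63, 6) = 3; 5 - 23 = -18, which IS divisible by 3, so compatible.
    Write x = 23 + 63·t and substitute into x ≡ 5 (mod 6): 63·t ≡ 5 − 23 = -18 (mod 6).
    Divide the congruence (and modulus) by g = 3: 21·t ≡ -6 (mod 2).
    Reduce coefficients mod 2: 1·t ≡ 0 (mod 2).
    So t ≡ 0 (mod 2).
    Then x = 23 + 63·0 = 23, valid modulo lcm(63, 6) = 126: x ≡ 23 (mod 126).
Verify: 23 mod 21 = 2, 23 mod 9 = 5, 23 mod 6 = 5.

x ≡ 23 (mod 126).


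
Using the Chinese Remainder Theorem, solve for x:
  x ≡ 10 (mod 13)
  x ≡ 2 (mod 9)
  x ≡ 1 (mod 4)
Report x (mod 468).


Moduli 13, 9, 4 are pairwise coprime; by CRT there is a unique solution modulo M = 13 · 9 · 4 = 468.
Solve pairwise, accumulating the modulus:
  Start with x ≡ 10 (mod 13).
  Combine with x ≡ 2 (mod 9): since gcd(13, 9) = 1, we get a unique residue mod 117.
    Write x = 10 + 13·t and substitute into x ≡ 2 (mod 9): 13·t ≡ 2 − 10 = -8 (mod 9).
    Reduce coefficients mod 9: 4·t ≡ 1 (mod 9).
    The inverse of 4 mod 9 is 7 (since 4·7 = 28 = 3·9 + 1), so t ≡ 7·1 = 7 ≡ 7 (mod 9).
    Then x = 10 + 13·7 = 101, valid modulo lcm(13, 9) = 117: x ≡ 101 (mod 117).
  Combine with x ≡ 1 (mod 4): since gcd(117, 4) = 1, we get a unique residue mod 468.
    Write x = 101 + 117·t and substitute into x ≡ 1 (mod 4): 117·t ≡ 1 − 101 = -100 (mod 4).
    Reduce coefficients mod 4: 1·t ≡ 0 (mod 4).
    So t ≡ 0 (mod 4).
    Then x = 101 + 117·0 = 101, valid modulo lcm(117, 4) = 468: x ≡ 101 (mod 468).
Verify: 101 mod 13 = 10 ✓, 101 mod 9 = 2 ✓, 101 mod 4 = 1 ✓.

x ≡ 101 (mod 468).


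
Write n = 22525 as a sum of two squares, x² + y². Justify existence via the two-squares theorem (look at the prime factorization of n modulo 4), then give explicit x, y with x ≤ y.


Step 1: Factor n = 22525 = 5^2 · 17 · 53.
Step 2: Check the mod-4 condition on each prime factor: 5 ≡ 1 (mod 4), exponent 2; 17 ≡ 1 (mod 4), exponent 1; 53 ≡ 1 (mod 4), exponent 1.
All primes ≡ 3 (mod 4) appear to even exponent (or don't appear), so by the two-squares theorem n IS expressible as a sum of two squares.
Step 3: Build a representation. Group n = k² · m with k = 5 and m = 17 · 53 = 901 (a product of primes ≡ 1 (mod 4)); a representation of m scales to one of n via (k·x)² + (k·y)² = k²(x² + y²). Each prime p ≡ 1 (mod 4) is itself a sum of two squares; find a² by testing p − a² for a perfect square:
  17: 17 − 1² = 16 = 4² ⇒ 17 = 1² + 4².
  53: 53 − 1² = 52, 53 − 2² = 49 = 7² ⇒ 53 = 2² + 7².
  Combine using the Brahmagupta–Fibonacci identity (a² + b²)(c² + d²) = (ac − bd)² + (ad + bc)² = (ac + bd)² + (ad − bc)²:
  17 · 53 = 901: from (1² + 4²)(2² + 7²), take (1·2 − 4·7, 1·7 + 4·2) = (2 − 28, 7 + 8) = (-26, 15); dropping signs (only squares matter) gives (26, 15); check 26² + 15² = 676 + 225 = 901 ✓.
  Scale by k = 5: (5·26, 5·15) = (130, 75).
Step 4: Order so x ≤ y and verify: 75² + 130² = 5625 + 16900 = 22525 = n. ✓

n = 22525 = 75² + 130² (one valid representation with x ≤ y).


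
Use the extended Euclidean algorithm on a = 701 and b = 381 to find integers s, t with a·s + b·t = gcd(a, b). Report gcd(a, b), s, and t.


Euclidean algorithm on (701, 381) — divide until remainder is 0:
  701 = 1 · 381 + 320
  381 = 1 · 320 + 61
  320 = 5 · 61 + 15
  61 = 4 · 15 + 1
  15 = 15 · 1 + 0
gcd(701, 381) = 1.
Track Bezout coefficients alongside the remainders: start with r₀ = 701 = a·1 + b·0 (s = 1, t = 0) and r₁ = 381 = a·0 + b·1 (s = 0, t = 1); each new remainder r_{k+1} = r_{k-1} − q_k·r_k inherits s_{k+1} = s_{k-1} − q_k·s_k, t_{k+1} = t_{k-1} − q_k·t_k, so r_k = a·s_k + b·t_k at every step:
  q = 1: r = 320, s = 1 − 1·0 = 1, t = 0 − 1·1 = -1  (check: 701·1 + 381·(-1) = 320)
  q = 1: r = 61, s = 0 − 1·1 = -1, t = 1 − 1·(-1) = 2  (check: 701·(-1) + 381·2 = 61)
  q = 5: r = 15, s = 1 − 5·(-1) = 6, t = -1 − 5·2 = -11  (check: 701·6 + 381·(-11) = 15)
  q = 4: r = 1, s = -1 − 4·6 = -25, t = 2 − 4·(-11) = 46  (check: 701·(-25) + 381·46 = 1)
The row with r = 1 (the gcd) gives the Bezout coefficients s = -25, t = 46.
Result: 701 · (-25) + 381 · (46) = 1.

gcd(701, 381) = 1; s = -25, t = 46 (check: 701·(-25) + 381·46 = 1).


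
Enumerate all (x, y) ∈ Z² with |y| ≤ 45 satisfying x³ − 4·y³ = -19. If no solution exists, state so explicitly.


The equation is x³ - 4y³ = -19. For fixed y, x³ = 4·y³ − 19, so a solution requires the RHS to be a perfect cube.
Strategy: iterate y from -45 to 45, compute RHS = 4·y³ − 19, and check whether it is a (positive or negative) perfect cube.
Check small values of y:
  y = 0: RHS = -19 is not a perfect cube.
  y = 1: RHS = -15 is not a perfect cube.
  y = -1: RHS = -23 is not a perfect cube.
  y = 2: RHS = 13 is not a perfect cube.
  y = -2: RHS = -51 is not a perfect cube.
  y = 3: RHS = 89 is not a perfect cube.
  y = -3: RHS = -127 is not a perfect cube.
Continuing the search up to |y| = 45 finds no solutions either.
No (x, y) in the scanned range satisfies the equation.

No integer solutions with |y| ≤ 45.


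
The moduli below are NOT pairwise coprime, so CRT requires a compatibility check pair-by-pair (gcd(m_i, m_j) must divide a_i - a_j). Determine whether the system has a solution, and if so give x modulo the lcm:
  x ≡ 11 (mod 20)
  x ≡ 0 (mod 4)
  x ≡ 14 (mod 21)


Moduli 20, 4, 21 are not pairwise coprime, so CRT works modulo lcm(m_i) when all pairwise compatibility conditions hold.
Pairwise compatibility: gcd(m_i, m_j) must divide a_i - a_j for every pair.
Merge one congruence at a time:
  Start: x ≡ 11 (mod 20).
  Combine with x ≡ 0 (mod 4): gcd(20, 4) = 4, and 0 - 11 = -11 is NOT divisible by 4.
    ⇒ system is inconsistent (no integer solution).

No solution (the system is inconsistent).


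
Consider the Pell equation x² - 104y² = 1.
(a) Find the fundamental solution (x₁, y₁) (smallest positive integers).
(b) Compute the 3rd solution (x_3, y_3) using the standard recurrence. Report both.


Step 1: Find the fundamental solution (x₁, y₁) of x² - 104y² = 1.
  Expand √104 as a continued fraction. a₀ = ⌊√104⌋ = 10; iterate m_{k+1} = d_k·a_k − m_k, d_{k+1} = (104 − m_{k+1}²)/d_k, a_{k+1} = ⌊(a₀ + m_{k+1})/d_{k+1}⌋ (starting m₀ = 0, d₀ = 1), with convergents p_k = a_k·p_{k-1} + p_{k-2}, q_k = a_k·q_{k-1} + q_{k-2} (p₋₁ = 1, q₋₁ = 0):
  k = 0: a₀ = 10; p₀/q₀ = 10/1; p₀² − 104·q₀² = 100 − 104 = -4.
  k = 1: m = 10, d = 4, a = ⌊(10 + 10)/4⌋ = 5; p/q = (5·10 + 1)/(5·1 + 0) = 51/5; p² − 104·q² = 2601 − 2600 = 1.
  The first convergent with p² − 104·q² = 1 gives the fundamental solution (x₁, y₁) = (51, 5).
Step 2: Apply the recurrence (x_{n+1}, y_{n+1}) = (x₁x_n + 104y₁y_n, x₁y_n + y₁x_n) repeatedly.
  From (x_1, y_1) = (51, 5): x_2 = 51·51 + 104·5·5 = 5201; y_2 = 51·5 + 5·51 = 510.
  From (x_2, y_2) = (5201, 510): x_3 = 51·5201 + 104·5·510 = 530451; y_3 = 51·510 + 5·5201 = 52015.
Step 3: Verify x_3² - 104·y_3² = 281378263401 - 281378263400 = 1 (should be 1). ✓

(x_1, y_1) = (51, 5); (x_3, y_3) = (530451, 52015).


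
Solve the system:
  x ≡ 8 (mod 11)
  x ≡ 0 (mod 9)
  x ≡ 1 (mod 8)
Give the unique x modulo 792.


Moduli 11, 9, 8 are pairwise coprime; by CRT there is a unique solution modulo M = 11 · 9 · 8 = 792.
Solve pairwise, accumulating the modulus:
  Start with x ≡ 8 (mod 11).
  Combine with x ≡ 0 (mod 9): since gcd(11, 9) = 1, we get a unique residue mod 99.
    Write x = 8 + 11·t and substitute into x ≡ 0 (mod 9): 11·t ≡ 0 − 8 = -8 (mod 9).
    Reduce coefficients mod 9: 2·t ≡ 1 (mod 9).
    The inverse of 2 mod 9 is 5 (since 2·5 = 10 = 1·9 + 1), so t ≡ 5·1 = 5 ≡ 5 (mod 9).
    Then x = 8 + 11·5 = 63, valid modulo lcm(11, 9) = 99: x ≡ 63 (mod 99).
  Combine with x ≡ 1 (mod 8): since gcd(99, 8) = 1, we get a unique residue mod 792.
    Write x = 63 + 99·t and substitute into x ≡ 1 (mod 8): 99·t ≡ 1 − 63 = -62 (mod 8).
    Reduce coefficients mod 8: 3·t ≡ 2 (mod 8).
    The inverse of 3 mod 8 is 3 (since 3·3 = 9 = 1·8 + 1), so t ≡ 3·2 = 6 ≡ 6 (mod 8).
    Then x = 63 + 99·6 = 657, valid modulo lcm(99, 8) = 792: x ≡ 657 (mod 792).
Verify: 657 mod 11 = 8 ✓, 657 mod 9 = 0 ✓, 657 mod 8 = 1 ✓.

x ≡ 657 (mod 792).


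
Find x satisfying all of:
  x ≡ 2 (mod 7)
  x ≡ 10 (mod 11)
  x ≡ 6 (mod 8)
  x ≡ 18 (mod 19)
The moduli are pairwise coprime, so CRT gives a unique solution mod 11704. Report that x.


Product of moduli M = 7 · 11 · 8 · 19 = 11704.
Merge one congruence at a time:
  Start: x ≡ 2 (mod 7).
  Combine with x ≡ 10 (mod 11); new modulus lcm = 77.
    Write x = 2 + 7·t and substitute into x ≡ 10 (mod 11): 7·t ≡ 10 − 2 = 8 (mod 11).
    The inverse of 7 mod 11 is 8 (since 7·8 = 56 = 5·11 + 1), so t ≡ 8·8 = 64 ≡ 9 (mod 11).
    Then x = 2 + 7·9 = 65, valid modulo lcm(7, 11) = 77: x ≡ 65 (mod 77).
  Combine with x ≡ 6 (mod 8); new modulus lcm = 616.
    Write x = 65 + 77·t and substitute into x ≡ 6 (mod 8): 77·t ≡ 6 − 65 = -59 (mod 8).
    Reduce coefficients mod 8: 5·t ≡ 5 (mod 8).
    The inverse of 5 mod 8 is 5 (since 5·5 = 25 = 3·8 + 1), so t ≡ 5·5 = 25 ≡ 1 (mod 8).
    Then x = 65 + 77·1 = 142, valid modulo lcm(77, 8) = 616: x ≡ 142 (mod 616).
  Combine with x ≡ 18 (mod 19); new modulus lcm = 11704.
    Write x = 142 + 616·t and substitute into x ≡ 18 (mod 19): 616·t ≡ 18 − 142 = -124 (mod 19).
    Reduce coefficients mod 19: 8·t ≡ 9 (mod 19).
    The inverse of 8 mod 19 is 12 (since 8·12 = 96 = 5·19 + 1), so t ≡ 12·9 = 108 ≡ 13 (mod 19).
    Then x = 142 + 616·13 = 8150, valid modulo lcm(616, 19) = 11704: x ≡ 8150 (mod 11704).
Verify against each original: 8150 mod 7 = 2, 8150 mod 11 = 10, 8150 mod 8 = 6, 8150 mod 19 = 18.

x ≡ 8150 (mod 11704).


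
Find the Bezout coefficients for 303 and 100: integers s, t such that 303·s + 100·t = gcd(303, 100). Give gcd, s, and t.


Euclidean algorithm on (303, 100) — divide until remainder is 0:
  303 = 3 · 100 + 3
  100 = 33 · 3 + 1
  3 = 3 · 1 + 0
gcd(303, 100) = 1.
Track Bezout coefficients alongside the remainders: start with r₀ = 303 = a·1 + b·0 (s = 1, t = 0) and r₁ = 100 = a·0 + b·1 (s = 0, t = 1); each new remainder r_{k+1} = r_{k-1} − q_k·r_k inherits s_{k+1} = s_{k-1} − q_k·s_k, t_{k+1} = t_{k-1} − q_k·t_k, so r_k = a·s_k + b·t_k at every step:
  q = 3: r = 3, s = 1 − 3·0 = 1, t = 0 − 3·1 = -3  (check: 303·1 + 100·(-3) = 3)
  q = 33: r = 1, s = 0 − 33·1 = -33, t = 1 − 33·(-3) = 100  (check: 303·(-33) + 100·100 = 1)
The row with r = 1 (the gcd) gives the Bezout coefficients s = -33, t = 100.
Result: 303 · (-33) + 100 · (100) = 1.

gcd(303, 100) = 1; s = -33, t = 100 (check: 303·(-33) + 100·100 = 1).


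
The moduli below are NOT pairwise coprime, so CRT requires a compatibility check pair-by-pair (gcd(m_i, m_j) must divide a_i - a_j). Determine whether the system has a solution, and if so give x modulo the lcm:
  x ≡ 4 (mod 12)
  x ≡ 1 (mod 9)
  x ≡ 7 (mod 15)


Moduli 12, 9, 15 are not pairwise coprime, so CRT works modulo lcm(m_i) when all pairwise compatibility conditions hold.
Pairwise compatibility: gcd(m_i, m_j) must divide a_i - a_j for every pair.
Merge one congruence at a time:
  Start: x ≡ 4 (mod 12).
  Combine with x ≡ 1 (mod 9): gcd(12, 9) = 3; 1 - 4 = -3, which IS divisible by 3, so compatible.
    Write x = 4 + 12·t and substitute into x ≡ 1 (mod 9): 12·t ≡ 1 − 4 = -3 (mod 9).
    Divide the congruence (and modulus) by g = 3: 4·t ≡ -1 (mod 3).
    Reduce coefficients mod 3: 1·t ≡ 2 (mod 3).
    So t ≡ 2 (mod 3).
    Then x = 4 + 12·2 = 28, valid modulo lcm(12, 9) = 36: x ≡ 28 (mod 36).
  Combine with x ≡ 7 (mod 15): gcd(36, 15) = 3; 7 - 28 = -21, which IS divisible by 3, so compatible.
    Write x = 28 + 36·t and substitute into x ≡ 7 (mod 15): 36·t ≡ 7 − 28 = -21 (mod 15).
    Divide the congruence (and modulus) by g = 3: 12·t ≡ -7 (mod 5).
    Reduce coefficients mod 5: 2·t ≡ 3 (mod 5).
    The inverse of 2 mod 5 is 3 (since 2·3 = 6 = 1·5 + 1), so t ≡ 3·3 = 9 ≡ 4 (mod 5).
    Then x = 28 + 36·4 = 172, valid modulo lcm(36, 15) = 180: x ≡ 172 (mod 180).
Verify: 172 mod 12 = 4, 172 mod 9 = 1, 172 mod 15 = 7.

x ≡ 172 (mod 180).


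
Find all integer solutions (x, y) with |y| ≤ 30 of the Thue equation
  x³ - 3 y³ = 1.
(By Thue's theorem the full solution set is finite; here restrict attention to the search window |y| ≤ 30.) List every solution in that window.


The equation is x³ - 3y³ = 1. For fixed y, x³ = 3·y³ + 1, so a solution requires the RHS to be a perfect cube.
Strategy: iterate y from -30 to 30, compute RHS = 3·y³ + 1, and check whether it is a (positive or negative) perfect cube.
Check small values of y:
  y = 0: RHS = 1 = (1)³ ⇒ x = 1 works.
  y = 1: RHS = 4 is not a perfect cube.
  y = -1: RHS = -2 is not a perfect cube.
  y = 2: RHS = 25 is not a perfect cube.
  y = -2: RHS = -23 is not a perfect cube.
  y = 3: RHS = 82 is not a perfect cube.
  y = -3: RHS = -80 is not a perfect cube.
Continuing the search up to |y| = 30 finds no further solutions beyond those listed.
Collected solutions: (1, 0).

Solutions (with |y| ≤ 30): (1, 0).


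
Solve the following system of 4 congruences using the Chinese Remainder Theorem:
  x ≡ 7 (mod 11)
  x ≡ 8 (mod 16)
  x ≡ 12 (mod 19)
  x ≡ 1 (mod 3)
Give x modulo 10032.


Product of moduli M = 11 · 16 · 19 · 3 = 10032.
Merge one congruence at a time:
  Start: x ≡ 7 (mod 11).
  Combine with x ≡ 8 (mod 16); new modulus lcm = 176.
    Write x = 7 + 11·t and substitute into x ≡ 8 (mod 16): 11·t ≡ 8 − 7 = 1 (mod 16).
    The inverse of 11 mod 16 is 3 (since 11·3 = 33 = 2·16 + 1), so t ≡ 3·1 = 3 ≡ 3 (mod 16).
    Then x = 7 + 11·3 = 40, valid modulo lcm(11, 16) = 176: x ≡ 40 (mod 176).
  Combine with x ≡ 12 (mod 19); new modulus lcm = 3344.
    Write x = 40 + 176·t and substitute into x ≡ 12 (mod 19): 176·t ≡ 12 − 40 = -28 (mod 19).
    Reduce coefficients mod 19: 5·t ≡ 10 (mod 19).
    The inverse of 5 mod 19 is 4 (since 5·4 = 20 = 1·19 + 1), so t ≡ 4·10 = 40 ≡ 2 (mod 19).
    Then x = 40 + 176·2 = 392, valid modulo lcm(176, 19) = 3344: x ≡ 392 (mod 3344).
  Combine with x ≡ 1 (mod 3); new modulus lcm = 10032.
    Write x = 392 + 3344·t and substitute into x ≡ 1 (mod 3): 3344·t ≡ 1 − 392 = -391 (mod 3).
    Reduce coefficients mod 3: 2·t ≡ 2 (mod 3).
    The inverse of 2 mod 3 is 2 (since 2·2 = 4 = 1·3 + 1), so t ≡ 2·2 = 4 ≡ 1 (mod 3).
    Then x = 392 + 3344·1 = 3736, valid modulo lcm(3344, 3) = 10032: x ≡ 3736 (mod 10032).
Verify against each original: 3736 mod 11 = 7, 3736 mod 16 = 8, 3736 mod 19 = 12, 3736 mod 3 = 1.

x ≡ 3736 (mod 10032).


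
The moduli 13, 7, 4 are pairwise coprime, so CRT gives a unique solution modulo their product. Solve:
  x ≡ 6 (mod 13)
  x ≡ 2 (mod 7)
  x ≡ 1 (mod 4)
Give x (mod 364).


Moduli 13, 7, 4 are pairwise coprime; by CRT there is a unique solution modulo M = 13 · 7 · 4 = 364.
Solve pairwise, accumulating the modulus:
  Start with x ≡ 6 (mod 13).
  Combine with x ≡ 2 (mod 7): since gcd(13, 7) = 1, we get a unique residue mod 91.
    Write x = 6 + 13·t and substitute into x ≡ 2 (mod 7): 13·t ≡ 2 − 6 = -4 (mod 7).
    Reduce coefficients mod 7: 6·t ≡ 3 (mod 7).
    The inverse of 6 mod 7 is 6 (since 6·6 = 36 = 5·7 + 1), so t ≡ 6·3 = 18 ≡ 4 (mod 7).
    Then x = 6 + 13·4 = 58, valid modulo lcm(13, 7) = 91: x ≡ 58 (mod 91).
  Combine with x ≡ 1 (mod 4): since gcd(91, 4) = 1, we get a unique residue mod 364.
    Write x = 58 + 91·t and substitute into x ≡ 1 (mod 4): 91·t ≡ 1 − 58 = -57 (mod 4).
    Reduce coefficients mod 4: 3·t ≡ 3 (mod 4).
    The inverse of 3 mod 4 is 3 (since 3·3 = 9 = 2·4 + 1), so t ≡ 3·3 = 9 ≡ 1 (mod 4).
    Then x = 58 + 91·1 = 149, valid modulo lcm(91, 4) = 364: x ≡ 149 (mod 364).
Verify: 149 mod 13 = 6 ✓, 149 mod 7 = 2 ✓, 149 mod 4 = 1 ✓.

x ≡ 149 (mod 364).


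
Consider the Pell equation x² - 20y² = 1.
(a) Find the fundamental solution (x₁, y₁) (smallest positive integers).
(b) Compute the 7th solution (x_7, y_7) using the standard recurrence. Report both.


Step 1: Find the fundamental solution (x₁, y₁) of x² - 20y² = 1.
  Expand √20 as a continued fraction. a₀ = ⌊√20⌋ = 4; iterate m_{k+1} = d_k·a_k − m_k, d_{k+1} = (20 − m_{k+1}²)/d_k, a_{k+1} = ⌊(a₀ + m_{k+1})/d_{k+1}⌋ (starting m₀ = 0, d₀ = 1), with convergents p_k = a_k·p_{k-1} + p_{k-2}, q_k = a_k·q_{k-1} + q_{k-2} (p₋₁ = 1, q₋₁ = 0):
  k = 0: a₀ = 4; p₀/q₀ = 4/1; p₀² − 20·q₀² = 16 − 20 = -4.
  k = 1: m = 4, d = 4, a = ⌊(4 + 4)/4⌋ = 2; p/q = (2·4 + 1)/(2·1 + 0) = 9/2; p² − 20·q² = 81 − 80 = 1.
  The first convergent with p² − 20·q² = 1 gives the fundamental solution (x₁, y₁) = (9, 2).
Step 2: Apply the recurrence (x_{n+1}, y_{n+1}) = (x₁x_n + 20y₁y_n, x₁y_n + y₁x_n) repeatedly.
  From (x_1, y_1) = (9, 2): x_2 = 9·9 + 20·2·2 = 161; y_2 = 9·2 + 2·9 = 36.
  From (x_2, y_2) = (161, 36): x_3 = 9·161 + 20·2·36 = 2889; y_3 = 9·36 + 2·161 = 646.
  From (x_3, y_3) = (2889, 646): x_4 = 9·2889 + 20·2·646 = 51841; y_4 = 9·646 + 2·2889 = 11592.
  From (x_4, y_4) = (51841, 11592): x_5 = 9·51841 + 20·2·11592 = 930249; y_5 = 9·11592 + 2·51841 = 208010.
  From (x_5, y_5) = (930249, 208010): x_6 = 9·930249 + 20·2·208010 = 16692641; y_6 = 9·208010 + 2·930249 = 3732588.
  From (x_6, y_6) = (16692641, 3732588): x_7 = 9·16692641 + 20·2·3732588 = 299537289; y_7 = 9·3732588 + 2·16692641 = 66978574.
Step 3: Verify x_7² - 20·y_7² = 89722587501469521 - 89722587501469520 = 1 (should be 1). ✓

(x_1, y_1) = (9, 2); (x_7, y_7) = (299537289, 66978574).


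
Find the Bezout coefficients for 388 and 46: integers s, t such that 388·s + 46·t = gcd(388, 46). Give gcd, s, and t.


Euclidean algorithm on (388, 46) — divide until remainder is 0:
  388 = 8 · 46 + 20
  46 = 2 · 20 + 6
  20 = 3 · 6 + 2
  6 = 3 · 2 + 0
gcd(388, 46) = 2.
Track Bezout coefficients alongside the remainders: start with r₀ = 388 = a·1 + b·0 (s = 1, t = 0) and r₁ = 46 = a·0 + b·1 (s = 0, t = 1); each new remainder r_{k+1} = r_{k-1} − q_k·r_k inherits s_{k+1} = s_{k-1} − q_k·s_k, t_{k+1} = t_{k-1} − q_k·t_k, so r_k = a·s_k + b·t_k at every step:
  q = 8: r = 20, s = 1 − 8·0 = 1, t = 0 − 8·1 = -8  (check: 388·1 + 46·(-8) = 20)
  q = 2: r = 6, s = 0 − 2·1 = -2, t = 1 − 2·(-8) = 17  (check: 388·(-2) + 46·17 = 6)
  q = 3: r = 2, s = 1 − 3·(-2) = 7, t = -8 − 3·17 = -59  (check: 388·7 + 46·(-59) = 2)
The row with r = 2 (the gcd) gives the Bezout coefficients s = 7, t = -59.
Result: 388 · (7) + 46 · (-59) = 2.

gcd(388, 46) = 2; s = 7, t = -59 (check: 388·7 + 46·(-59) = 2).


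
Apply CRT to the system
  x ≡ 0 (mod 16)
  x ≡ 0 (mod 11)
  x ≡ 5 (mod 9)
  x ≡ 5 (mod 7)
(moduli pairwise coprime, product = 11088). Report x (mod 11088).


Product of moduli M = 16 · 11 · 9 · 7 = 11088.
Merge one congruence at a time:
  Start: x ≡ 0 (mod 16).
  Combine with x ≡ 0 (mod 11); new modulus lcm = 176.
    Write x = 0 + 16·t and substitute into x ≡ 0 (mod 11): 16·t ≡ 0 − 0 = 0 (mod 11).
    Reduce coefficients mod 11: 5·t ≡ 0 (mod 11).
    The inverse of 5 mod 11 is 9 (since 5·9 = 45 = 4·11 + 1), so t ≡ 9·0 = 0 ≡ 0 (mod 11).
    Then x = 0 + 16·0 = 0, valid modulo lcm(16, 11) = 176: x ≡ 0 (mod 176).
  Combine with x ≡ 5 (mod 9); new modulus lcm = 1584.
    Write x = 0 + 176·t and substitute into x ≡ 5 (mod 9): 176·t ≡ 5 − 0 = 5 (mod 9).
    Reduce coefficients mod 9: 5·t ≡ 5 (mod 9).
    The inverse of 5 mod 9 is 2 (since 5·2 = 10 = 1·9 + 1), so t ≡ 2·5 = 10 ≡ 1 (mod 9).
    Then x = 0 + 176·1 = 176, valid modulo lcm(176, 9) = 1584: x ≡ 176 (mod 1584).
  Combine with x ≡ 5 (mod 7); new modulus lcm = 11088.
    Write x = 176 + 1584·t and substitute into x ≡ 5 (mod 7): 1584·t ≡ 5 − 176 = -171 (mod 7).
    Reduce coefficients mod 7: 2·t ≡ 4 (mod 7).
    The inverse of 2 mod 7 is 4 (since 2·4 = 8 = 1·7 + 1), so t ≡ 4·4 = 16 ≡ 2 (mod 7).
    Then x = 176 + 1584·2 = 3344, valid modulo lcm(1584, 7) = 11088: x ≡ 3344 (mod 11088).
Verify against each original: 3344 mod 16 = 0, 3344 mod 11 = 0, 3344 mod 9 = 5, 3344 mod 7 = 5.

x ≡ 3344 (mod 11088).


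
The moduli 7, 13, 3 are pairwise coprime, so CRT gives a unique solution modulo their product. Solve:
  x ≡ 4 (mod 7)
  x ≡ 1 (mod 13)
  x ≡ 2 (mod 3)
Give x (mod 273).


Moduli 7, 13, 3 are pairwise coprime; by CRT there is a unique solution modulo M = 7 · 13 · 3 = 273.
Solve pairwise, accumulating the modulus:
  Start with x ≡ 4 (mod 7).
  Combine with x ≡ 1 (mod 13): since gcd(7, 13) = 1, we get a unique residue mod 91.
    Write x = 4 + 7·t and substitute into x ≡ 1 (mod 13): 7·t ≡ 1 − 4 = -3 (mod 13).
    Reduce coefficients mod 13: 7·t ≡ 10 (mod 13).
    The inverse of 7 mod 13 is 2 (since 7·2 = 14 = 1·13 + 1), so t ≡ 2·10 = 20 ≡ 7 (mod 13).
    Then x = 4 + 7·7 = 53, valid modulo lcm(7, 13) = 91: x ≡ 53 (mod 91).
  Combine with x ≡ 2 (mod 3): since gcd(91, 3) = 1, we get a unique residue mod 273.
    Write x = 53 + 91·t and substitute into x ≡ 2 (mod 3): 91·t ≡ 2 − 53 = -51 (mod 3).
    Reduce coefficients mod 3: 1·t ≡ 0 (mod 3).
    So t ≡ 0 (mod 3).
    Then x = 53 + 91·0 = 53, valid modulo lcm(91, 3) = 273: x ≡ 53 (mod 273).
Verify: 53 mod 7 = 4 ✓, 53 mod 13 = 1 ✓, 53 mod 3 = 2 ✓.

x ≡ 53 (mod 273).


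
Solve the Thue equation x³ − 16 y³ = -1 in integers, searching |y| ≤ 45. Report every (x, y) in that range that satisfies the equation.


The equation is x³ - 16y³ = -1. For fixed y, x³ = 16·y³ − 1, so a solution requires the RHS to be a perfect cube.
Strategy: iterate y from -45 to 45, compute RHS = 16·y³ − 1, and check whether it is a (positive or negative) perfect cube.
Check small values of y:
  y = 0: RHS = -1 = (-1)³ ⇒ x = -1 works.
  y = 1: RHS = 15 is not a perfect cube.
  y = -1: RHS = -17 is not a perfect cube.
  y = 2: RHS = 127 is not a perfect cube.
  y = -2: RHS = -129 is not a perfect cube.
  y = 3: RHS = 431 is not a perfect cube.
  y = -3: RHS = -433 is not a perfect cube.
Continuing the search up to |y| = 45 finds no further solutions beyond those listed.
Collected solutions: (-1, 0).

Solutions (with |y| ≤ 45): (-1, 0).


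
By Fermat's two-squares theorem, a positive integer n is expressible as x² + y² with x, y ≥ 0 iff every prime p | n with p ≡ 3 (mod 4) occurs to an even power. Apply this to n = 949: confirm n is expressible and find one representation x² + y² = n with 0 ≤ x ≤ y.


Step 1: Factor n = 949 = 13 · 73.
Step 2: Check the mod-4 condition on each prime factor: 13 ≡ 1 (mod 4), exponent 1; 73 ≡ 1 (mod 4), exponent 1.
All primes ≡ 3 (mod 4) appear to even exponent (or don't appear), so by the two-squares theorem n IS expressible as a sum of two squares.
Step 3: Build a representation. Here n = 13 · 73 is a product of primes ≡ 1 (mod 4). Each prime p ≡ 1 (mod 4) is itself a sum of two squares; find a² by testing p − a² for a perfect square:
  13: 13 − 1² = 12, 13 − 2² = 9 = 3² ⇒ 13 = 2² + 3².
  73: 73 − 1² = 72, 73 − 2² = 69, 73 − 3² = 64 = 8² ⇒ 73 = 3² + 8².
  Combine using the Brahmagupta–Fibonacci identity (a² + b²)(c² + d²) = (ac − bd)² + (ad + bc)² = (ac + bd)² + (ad − bc)²:
  13 · 73 = 949: from (2² + 3²)(3² + 8²), take (2·3 − 3·8, 2·8 + 3·3) = (6 − 24, 16 + 9) = (-18, 25); dropping signs (only squares matter) gives (18, 25); check 18² + 25² = 324 + 625 = 949 ✓.
Step 4: Order so x ≤ y and verify: 18² + 25² = 324 + 625 = 949 = n. ✓

n = 949 = 18² + 25² (one valid representation with x ≤ y).


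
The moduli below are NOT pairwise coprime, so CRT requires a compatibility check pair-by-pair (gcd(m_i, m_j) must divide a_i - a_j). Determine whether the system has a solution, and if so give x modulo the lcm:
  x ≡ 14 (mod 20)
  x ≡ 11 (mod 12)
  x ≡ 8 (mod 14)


Moduli 20, 12, 14 are not pairwise coprime, so CRT works modulo lcm(m_i) when all pairwise compatibility conditions hold.
Pairwise compatibility: gcd(m_i, m_j) must divide a_i - a_j for every pair.
Merge one congruence at a time:
  Start: x ≡ 14 (mod 20).
  Combine with x ≡ 11 (mod 12): gcd(20, 12) = 4, and 11 - 14 = -3 is NOT divisible by 4.
    ⇒ system is inconsistent (no integer solution).

No solution (the system is inconsistent).


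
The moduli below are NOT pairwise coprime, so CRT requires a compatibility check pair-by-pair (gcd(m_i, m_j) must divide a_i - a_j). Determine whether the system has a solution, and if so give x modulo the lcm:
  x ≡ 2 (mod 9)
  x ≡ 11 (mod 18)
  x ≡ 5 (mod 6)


Moduli 9, 18, 6 are not pairwise coprime, so CRT works modulo lcm(m_i) when all pairwise compatibility conditions hold.
Pairwise compatibility: gcd(m_i, m_j) must divide a_i - a_j for every pair.
Merge one congruence at a time:
  Start: x ≡ 2 (mod 9).
  Combine with x ≡ 11 (mod 18): gcd(9, 18) = 9; 11 - 2 = 9, which IS divisible by 9, so compatible.
    Write x = 2 + 9·t and substitute into x ≡ 11 (mod 18): 9·t ≡ 11 − 2 = 9 (mod 18).
    Divide the congruence (and modulus) by g = 9: 1·t ≡ 1 (mod 2).
    So t ≡ 1 (mod 2).
    Then x = 2 + 9·1 = 11, valid modulo lcm(9, 18) = 18: x ≡ 11 (mod 18).
  Combine with x ≡ 5 (mod 6): gcd(18, 6) = 6; 5 - 11 = -6, which IS divisible by 6, so compatible.
    Write x = 11 + 18·t and substitute into x ≡ 5 (mod 6): 18·t ≡ 5 − 11 = -6 (mod 6).
    Divide the congruence (and modulus) by g = 6: 3·t ≡ -1 (mod 1).
    Modulo 1 every t works; take t = 0.
    Then x = 11 + 18·0 = 11, valid modulo lcm(18, 6) = 18: x ≡ 11 (mod 18).
Verify: 11 mod 9 = 2, 11 mod 18 = 11, 11 mod 6 = 5.

x ≡ 11 (mod 18).


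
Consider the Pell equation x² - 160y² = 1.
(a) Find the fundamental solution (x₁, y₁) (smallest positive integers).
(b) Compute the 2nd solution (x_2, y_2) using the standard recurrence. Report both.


Step 1: Find the fundamental solution (x₁, y₁) of x² - 160y² = 1.
  Expand √160 as a continued fraction. a₀ = ⌊√160⌋ = 12; iterate m_{k+1} = d_k·a_k − m_k, d_{k+1} = (160 − m_{k+1}²)/d_k, a_{k+1} = ⌊(a₀ + m_{k+1})/d_{k+1}⌋ (starting m₀ = 0, d₀ = 1), with convergents p_k = a_k·p_{k-1} + p_{k-2}, q_k = a_k·q_{k-1} + q_{k-2} (p₋₁ = 1, q₋₁ = 0):
  k = 0: a₀ = 12; p₀/q₀ = 12/1; p₀² − 160·q₀² = 144 − 160 = -16.
  k = 1: m = 12, d = 16, a = ⌊(12 + 12)/16⌋ = 1; p/q = (1·12 + 1)/(1·1 + 0) = 13/1; p² − 160·q² = 169 − 160 = 9.
  k = 2: m = 4, d = 9, a = ⌊(12 + 4)/9⌋ = 1; p/q = (1·13 + 12)/(1·1 + 1) = 25/2; p² − 160·q² = 625 − 640 = -15.
  k = 3: m = 5, d = 15, a = ⌊(12 + 5)/15⌋ = 1; p/q = (1·25 + 13)/(1·2 + 1) = 38/3; p² − 160·q² = 1444 − 1440 = 4.
  k = 4: m = 10, d = 4, a = ⌊(12 + 10)/4⌋ = 5; p/q = (5·38 + 25)/(5·3 + 2) = 215/17; p² − 160·q² = 46225 − 46240 = -15.
  k = 5: m = 10, d = 15, a = ⌊(12 + 10)/15⌋ = 1; p/q = (1·215 + 38)/(1·17 + 3) = 253/20; p² − 160·q² = 64009 − 64000 = 9.
  k = 6: m = 5, d = 9, a = ⌊(12 + 5)/9⌋ = 1; p/q = (1·253 + 215)/(1·20 + 17) = 468/37; p² − 160·q² = 219024 − 219040 = -16.
  k = 7: m = 4, d = 16, a = ⌊(12 + 4)/16⌋ = 1; p/q = (1·468 + 253)/(1·37 + 20) = 721/57; p² − 160·q² = 519841 − 519840 = 1.
  The first convergent with p² − 160·q² = 1 gives the fundamental solution (x₁, y₁) = (721, 57).
Step 2: Apply the recurrence (x_{n+1}, y_{n+1}) = (x₁x_n + 160y₁y_n, x₁y_n + y₁x_n) repeatedly.
  From (x_1, y_1) = (721, 57): x_2 = 721·721 + 160·57·57 = 1039681; y_2 = 721·57 + 57·721 = 82194.
Step 3: Verify x_2² - 160·y_2² = 1080936581761 - 1080936581760 = 1 (should be 1). ✓

(x_1, y_1) = (721, 57); (x_2, y_2) = (1039681, 82194).


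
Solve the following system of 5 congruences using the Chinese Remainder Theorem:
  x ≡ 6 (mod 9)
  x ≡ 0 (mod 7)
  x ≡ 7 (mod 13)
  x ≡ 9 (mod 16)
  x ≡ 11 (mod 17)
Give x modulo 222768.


Product of moduli M = 9 · 7 · 13 · 16 · 17 = 222768.
Merge one congruence at a time:
  Start: x ≡ 6 (mod 9).
  Combine with x ≡ 0 (mod 7); new modulus lcm = 63.
    Write x = 6 + 9·t and substitute into x ≡ 0 (mod 7): 9·t ≡ 0 − 6 = -6 (mod 7).
    Reduce coefficients mod 7: 2·t ≡ 1 (mod 7).
    The inverse of 2 mod 7 is 4 (since 2·4 = 8 = 1·7 + 1), so t ≡ 4·1 = 4 ≡ 4 (mod 7).
    Then x = 6 + 9·4 = 42, valid modulo lcm(9, 7) = 63: x ≡ 42 (mod 63).
  Combine with x ≡ 7 (mod 13); new modulus lcm = 819.
    Write x = 42 + 63·t and substitute into x ≡ 7 (mod 13): 63·t ≡ 7 − 42 = -35 (mod 13).
    Reduce coefficients mod 13: 11·t ≡ 4 (mod 13).
    The inverse of 11 mod 13 is 6 (since 11·6 = 66 = 5·13 + 1), so t ≡ 6·4 = 24 ≡ 11 (mod 13).
    Then x = 42 + 63·11 = 735, valid modulo lcm(63, 13) = 819: x ≡ 735 (mod 819).
  Combine with x ≡ 9 (mod 16); new modulus lcm = 13104.
    Write x = 735 + 819·t and substitute into x ≡ 9 (mod 16): 819·t ≡ 9 − 735 = -726 (mod 16).
    Reduce coefficients mod 16: 3·t ≡ 10 (mod 16).
    The inverse of 3 mod 16 is 11 (since 3·11 = 33 = 2·16 + 1), so t ≡ 11·10 = 110 ≡ 14 (mod 16).
    Then x = 735 + 819·14 = 12201, valid modulo lcm(819, 16) = 13104: x ≡ 12201 (mod 13104).
  Combine with x ≡ 11 (mod 17); new modulus lcm = 222768.
    Write x = 12201 + 13104·t and substitute into x ≡ 11 (mod 17): 13104·t ≡ 11 − 12201 = -12190 (mod 17).
    Reduce coefficients mod 17: 14·t ≡ 16 (mod 17).
    The inverse of 14 mod 17 is 11 (since 14·11 = 154 = 9·17 + 1), so t ≡ 11·16 = 176 ≡ 6 (mod 17).
    Then x = 12201 + 13104·6 = 90825, valid modulo lcm(13104, 17) = 222768: x ≡ 90825 (mod 222768).
Verify against each original: 90825 mod 9 = 6, 90825 mod 7 = 0, 90825 mod 13 = 7, 90825 mod 16 = 9, 90825 mod 17 = 11.

x ≡ 90825 (mod 222768).


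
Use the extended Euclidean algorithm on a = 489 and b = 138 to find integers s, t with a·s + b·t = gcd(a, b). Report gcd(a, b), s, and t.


Euclidean algorithm on (489, 138) — divide until remainder is 0:
  489 = 3 · 138 + 75
  138 = 1 · 75 + 63
  75 = 1 · 63 + 12
  63 = 5 · 12 + 3
  12 = 4 · 3 + 0
gcd(489, 138) = 3.
Track Bezout coefficients alongside the remainders: start with r₀ = 489 = a·1 + b·0 (s = 1, t = 0) and r₁ = 138 = a·0 + b·1 (s = 0, t = 1); each new remainder r_{k+1} = r_{k-1} − q_k·r_k inherits s_{k+1} = s_{k-1} − q_k·s_k, t_{k+1} = t_{k-1} − q_k·t_k, so r_k = a·s_k + b·t_k at every step:
  q = 3: r = 75, s = 1 − 3·0 = 1, t = 0 − 3·1 = -3  (check: 489·1 + 138·(-3) = 75)
  q = 1: r = 63, s = 0 − 1·1 = -1, t = 1 − 1·(-3) = 4  (check: 489·(-1) + 138·4 = 63)
  q = 1: r = 12, s = 1 − 1·(-1) = 2, t = -3 − 1·4 = -7  (check: 489·2 + 138·(-7) = 12)
  q = 5: r = 3, s = -1 − 5·2 = -11, t = 4 − 5·(-7) = 39  (check: 489·(-11) + 138·39 = 3)
The row with r = 3 (the gcd) gives the Bezout coefficients s = -11, t = 39.
Result: 489 · (-11) + 138 · (39) = 3.

gcd(489, 138) = 3; s = -11, t = 39 (check: 489·(-11) + 138·39 = 3).


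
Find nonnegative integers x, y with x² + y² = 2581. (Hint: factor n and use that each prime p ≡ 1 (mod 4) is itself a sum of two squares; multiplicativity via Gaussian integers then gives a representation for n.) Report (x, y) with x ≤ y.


Step 1: Factor n = 2581 = 29 · 89.
Step 2: Check the mod-4 condition on each prime factor: 29 ≡ 1 (mod 4), exponent 1; 89 ≡ 1 (mod 4), exponent 1.
All primes ≡ 3 (mod 4) appear to even exponent (or don't appear), so by the two-squares theorem n IS expressible as a sum of two squares.
Step 3: Build a representation. Here n = 29 · 89 is a product of primes ≡ 1 (mod 4). Each prime p ≡ 1 (mod 4) is itself a sum of two squares; find a² by testing p − a² for a perfect square:
  29: 29 − 1² = 28, 29 − 2² = 25 = 5² ⇒ 29 = 2² + 5².
  89: 89 − 1² = 88, 89 − 2² = 85, 89 − 3² = 80, 89 − 4² = 73, 89 − 5² = 64 = 8² ⇒ 89 = 5² + 8².
  Combine using the Brahmagupta–Fibonacci identity (a² + b²)(c² + d²) = (ac − bd)² + (ad + bc)² = (ac + bd)² + (ad − bc)²:
  29 · 89 = 2581: from (2² + 5²)(5² + 8²), take (2·5 − 5·8, 2·8 + 5·5) = (10 − 40, 16 + 25) = (-30, 41); dropping signs (only squares matter) gives (30, 41); check 30² + 41² = 900 + 1681 = 2581 ✓.
Step 4: Order so x ≤ y and verify: 30² + 41² = 900 + 1681 = 2581 = n. ✓

n = 2581 = 30² + 41² (one valid representation with x ≤ y).


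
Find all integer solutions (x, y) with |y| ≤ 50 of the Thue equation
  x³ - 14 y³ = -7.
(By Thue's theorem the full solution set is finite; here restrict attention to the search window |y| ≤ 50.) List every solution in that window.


The equation is x³ - 14y³ = -7. For fixed y, x³ = 14·y³ − 7, so a solution requires the RHS to be a perfect cube.
Strategy: iterate y from -50 to 50, compute RHS = 14·y³ − 7, and check whether it is a (positive or negative) perfect cube.
Check small values of y:
  y = 0: RHS = -7 is not a perfect cube.
  y = 1: RHS = 7 is not a perfect cube.
  y = -1: RHS = -21 is not a perfect cube.
  y = 2: RHS = 105 is not a perfect cube.
  y = -2: RHS = -119 is not a perfect cube.
  y = 3: RHS = 371 is not a perfect cube.
  y = -3: RHS = -385 is not a perfect cube.
Continuing the search up to |y| = 50 finds no solutions either.
No (x, y) in the scanned range satisfies the equation.

No integer solutions with |y| ≤ 50.


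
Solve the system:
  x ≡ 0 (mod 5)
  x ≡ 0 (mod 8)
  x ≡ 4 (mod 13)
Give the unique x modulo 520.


Moduli 5, 8, 13 are pairwise coprime; by CRT there is a unique solution modulo M = 5 · 8 · 13 = 520.
Solve pairwise, accumulating the modulus:
  Start with x ≡ 0 (mod 5).
  Combine with x ≡ 0 (mod 8): since gcd(5, 8) = 1, we get a unique residue mod 40.
    Write x = 0 + 5·t and substitute into x ≡ 0 (mod 8): 5·t ≡ 0 − 0 = 0 (mod 8).
    The inverse of 5 mod 8 is 5 (since 5·5 = 25 = 3·8 + 1), so t ≡ 5·0 = 0 ≡ 0 (mod 8).
    Then x = 0 + 5·0 = 0, valid modulo lcm(5, 8) = 40: x ≡ 0 (mod 40).
  Combine with x ≡ 4 (mod 13): since gcd(40, 13) = 1, we get a unique residue mod 520.
    Write x = 0 + 40·t and substitute into x ≡ 4 (mod 13): 40·t ≡ 4 − 0 = 4 (mod 13).
    Reduce coefficients mod 13: 1·t ≡ 4 (mod 13).
    So t ≡ 4 (mod 13).
    Then x = 0 + 40·4 = 160, valid modulo lcm(40, 13) = 520: x ≡ 160 (mod 520).
Verify: 160 mod 5 = 0 ✓, 160 mod 8 = 0 ✓, 160 mod 13 = 4 ✓.

x ≡ 160 (mod 520).


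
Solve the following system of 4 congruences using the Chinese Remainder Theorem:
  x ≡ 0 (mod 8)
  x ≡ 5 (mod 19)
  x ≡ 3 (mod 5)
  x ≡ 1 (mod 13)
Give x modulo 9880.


Product of moduli M = 8 · 19 · 5 · 13 = 9880.
Merge one congruence at a time:
  Start: x ≡ 0 (mod 8).
  Combine with x ≡ 5 (mod 19); new modulus lcm = 152.
    Write x = 0 + 8·t and substitute into x ≡ 5 (mod 19): 8·t ≡ 5 − 0 = 5 (mod 19).
    The inverse of 8 mod 19 is 12 (since 8·12 = 96 = 5·19 + 1), so t ≡ 12·5 = 60 ≡ 3 (mod 19).
    Then x = 0 + 8·3 = 24, valid modulo lcm(8, 19) = 152: x ≡ 24 (mod 152).
  Combine with x ≡ 3 (mod 5); new modulus lcm = 760.
    Write x = 24 + 152·t and substitute into x ≡ 3 (mod 5): 152·t ≡ 3 − 24 = -21 (mod 5).
    Reduce coefficients mod 5: 2·t ≡ 4 (mod 5).
    The inverse of 2 mod 5 is 3 (since 2·3 = 6 = 1·5 + 1), so t ≡ 3·4 = 12 ≡ 2 (mod 5).
    Then x = 24 + 152·2 = 328, valid modulo lcm(152, 5) = 760: x ≡ 328 (mod 760).
  Combine with x ≡ 1 (mod 13); new modulus lcm = 9880.
    Write x = 328 + 760·t and substitute into x ≡ 1 (mod 13): 760·t ≡ 1 − 328 = -327 (mod 13).
    Reduce coefficients mod 13: 6·t ≡ 11 (mod 13).
    The inverse of 6 mod 13 is 11 (since 6·11 = 66 = 5·13 + 1), so t ≡ 11·11 = 121 ≡ 4 (mod 13).
    Then x = 328 + 760·4 = 3368, valid modulo lcm(760, 13) = 9880: x ≡ 3368 (mod 9880).
Verify against each original: 3368 mod 8 = 0, 3368 mod 19 = 5, 3368 mod 5 = 3, 3368 mod 13 = 1.

x ≡ 3368 (mod 9880).
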